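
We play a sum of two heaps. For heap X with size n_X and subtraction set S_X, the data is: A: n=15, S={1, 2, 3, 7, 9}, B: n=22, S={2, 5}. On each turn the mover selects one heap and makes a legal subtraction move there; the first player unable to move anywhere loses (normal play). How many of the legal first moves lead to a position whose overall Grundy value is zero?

Heap A, S = {1, 2, 3, 7, 9}:
n :  0  1  2  3  4  5  6  7  8  9 10 11 12 13 14 15
G :  0  1  2  3  0  1  2  3  0  1  2  3  0  1  2  3
G_A(15) = 3.
Heap B, S = {2, 5}:
n :  0  1  2  3  4  5  6  7  8  9 10 11 12 13 14 15 16 17 18 19 20 21 22
G :  0  0  1  1  0  2  1  0  0  1  1  0  2  1  0  0  1  1  0  2  1  0  0
G_B(22) = 0.
Combined Grundy value = 3 ⊕ 0 = 3.
A winning move leaves total XOR = 0, i.e. changes one component's Grundy value g to g ⊕ X where X is the current total.
Heap A: need g' = 3⊕3 = 0. Options: 15−1→G=2, 15−2→G=1, 15−3→G=0, 15−7→G=0, 15−9→G=2. Hits: 2.
Heap B: need g' = 0⊕3 = 3. Options: 22−2→G=1, 22−5→G=1. Hits: 0.

2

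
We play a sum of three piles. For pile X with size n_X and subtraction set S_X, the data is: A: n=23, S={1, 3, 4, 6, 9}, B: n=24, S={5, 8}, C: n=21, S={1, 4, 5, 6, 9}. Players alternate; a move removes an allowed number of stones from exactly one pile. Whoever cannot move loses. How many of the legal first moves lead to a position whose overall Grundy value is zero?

Pile A, S = {1, 3, 4, 6, 9}:
G(0) = 0
G(1) = mex{0} = 1
G(2) = mex{1} = 0
G(3) = mex{0,0} = 1
G(4) = mex{1,1,0} = 2
G(5) = mex{2,0,1} = 3
G(6) = mex{3,1,0,0} = 2
G(7) = mex{2,2,1,1} = 0
G(8) = mex{0,3,2,0} = 1
G(9) = mex{1,2,3,1,0} = 4
G(10) = mex{4,0,2,2,1} = 3
G(11) = mex{3,1,0,3,0} = 2
G(12) = mex{2,4,1,2,1} = 0
G(13) = mex{0,3,4,0,2} = 1
G(14) = mex{1,2,3,1,3} = 0
G(15) = mex{0,0,2,4,2} = 1
G(16) = mex{1,1,0,3,0} = 2
G(17) = mex{2,0,1,2,1} = 3
G(18) = mex{3,1,0,0,4} = 2
G(19) = mex{2,2,1,1,3} = 0
G(20) = mex{0,3,2,0,2} = 1
G(21) = mex{1,2,3,1,0} = 4
G(22) = mex{4,0,2,2,1} = 3
G(23) = mex{3,1,0,3,0} = 2
G_A(23) = 2.
Pile B, S = {5, 8}:
G(0) = 0
G(1) = mex{} = 0
G(2) = mex{} = 0
G(3) = mex{} = 0
G(4) = mex{} = 0
G(5) = mex{0} = 1
G(6) = mex{0} = 1
G(7) = mex{0} = 1
G(8) = mex{0,0} = 1
G(9) = mex{0,0} = 1
G(10) = mex{1,0} = 2
G(11) = mex{1,0} = 2
G(12) = mex{1,0} = 2
G(13) = mex{1,1} = 0
G(14) = mex{1,1} = 0
G(15) = mex{2,1} = 0
G(16) = mex{2,1} = 0
G(17) = mex{2,1} = 0
G(18) = mex{0,2} = 1
G(19) = mex{0,2} = 1
G(20) = mex{0,2} = 1
G(21) = mex{0,0} = 1
G(22) = mex{0,0} = 1
G(23) = mex{1,0} = 2
G(24) = mex{1,0} = 2
G_B(24) = 2.
Pile C, S = {1, 4, 5, 6, 9}:
n :  0  1  2  3  4  5  6  7  8  9 10 11 12 13 14 15 16 17 18 19 20 21
G :  0  1  0  1  2  3  2  3  4  5  0  1  0  1  2  3  2  3  4  5  0  1
G_C(21) = 1.
Combined Grundy value = 2 ⊕ 2 ⊕ 1 = 1.
A winning move leaves total XOR = 0, i.e. changes one component's Grundy value g to g ⊕ X where X is the current total.
Pile A: need g' = 2⊕1 = 3. Options: 23−1→G=3, 23−3→G=1, 23−4→G=0, 23−6→G=3, 23−9→G=0. Hits: 2.
Pile B: need g' = 2⊕1 = 3. Options: 24−5→G=1, 24−8→G=0. Hits: 0.
Pile C: need g' = 1⊕1 = 0. Options: 21−1→G=0, 21−4→G=3, 21−5→G=2, 21−6→G=3, 21−9→G=0. Hits: 2.

4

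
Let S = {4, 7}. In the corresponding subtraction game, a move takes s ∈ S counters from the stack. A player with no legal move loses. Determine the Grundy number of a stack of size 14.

G(0) = 0
G(1) = mex{} = 0
G(2) = mex{} = 0
G(3) = mex{} = 0
G(4) = mex{0} = 1
G(5) = mex{0} = 1
G(6) = mex{0} = 1
G(7) = mex{0,0} = 1
G(8) = mex{1,0} = 2
G(9) = mex{1,0} = 2
G(10) = mex{1,0} = 2
G(11) = mex{1,1} = 0
G(12) = mex{2,1} = 0
G(13) = mex{2,1} = 0
G(14) = mex{2,1} = 0

0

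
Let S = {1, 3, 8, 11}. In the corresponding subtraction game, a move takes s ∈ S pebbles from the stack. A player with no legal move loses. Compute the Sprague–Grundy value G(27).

n :  0  1  2  3  4  5  6  7  8  9 10 11 12 13 14 15 16 17 18 19 20 21 22 23 24 25 26 27
G :  0  1  0  1  0  1  0  1  2  3  2  3  2  3  2  3  0  1  0  1  0  1  0  1  2  3  2  3

3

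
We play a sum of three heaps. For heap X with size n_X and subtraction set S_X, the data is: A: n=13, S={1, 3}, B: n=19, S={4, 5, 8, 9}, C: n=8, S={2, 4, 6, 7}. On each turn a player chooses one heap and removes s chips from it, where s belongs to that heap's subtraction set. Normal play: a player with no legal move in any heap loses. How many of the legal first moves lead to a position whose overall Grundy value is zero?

1

Heap A, S = {1, 3}:
G(0) = 0
G(1) = mex{0} = 1
G(2) = mex{1} = 0
G(3) = mex{0,0} = 1
G(4) = mex{1,1} = 0
G(5) = mex{0,0} = 1
G(6) = mex{1,1} = 0
G(7) = mex{0,0} = 1
G(8) = mex{1,1} = 0
G(9) = mex{0,0} = 1
G(10) = mex{1,1} = 0
G(11) = mex{0,0} = 1
G(12) = mex{1,1} = 0
G(13) = mex{0,0} = 1
G_A(13) = 1.
Heap B, S = {4, 5, 8, 9}:
G(0) = 0
G(1) = mex{} = 0
G(2) = mex{} = 0
G(3) = mex{} = 0
G(4) = mex{0} = 1
G(5) = mex{0,0} = 1
G(6) = mex{0,0} = 1
G(7) = mex{0,0} = 1
G(8) = mex{1,0,0} = 2
G(9) = mex{1,1,0,0} = 2
G(10) = mex{1,1,0,0} = 2
G(11) = mex{1,1,0,0} = 2
G(12) = mex{2,1,1,0} = 3
G(13) = mex{2,2,1,1} = 0
G(14) = mex{2,2,1,1} = 0
G(15) = mex{2,2,1,1} = 0
G(16) = mex{3,2,2,1} = 0
G(17) = mex{0,3,2,2} = 1
G(18) = mex{0,0,2,2} = 1
G(19) = mex{0,0,2,2} = 1
G_B(19) = 1.
Heap C, S = {2, 4, 6, 7}:
G(0) = 0
G(1) = mex{} = 0
G(2) = mex{0} = 1
G(3) = mex{0} = 1
G(4) = mex{1,0} = 2
G(5) = mex{1,0} = 2
G(6) = mex{2,1,0} = 3
G(7) = mex{2,1,0,0} = 3
G(8) = mex{3,2,1,0} = 4
G_C(8) = 4.
Combined Grundy value = 1 ⊕ 1 ⊕ 4 = 4.
A winning move leaves total XOR = 0, i.e. changes one component's Grundy value g to g ⊕ X where X is the current total.
Heap A: need g' = 1⊕4 = 5. Options: 13−1→G=0, 13−3→G=0. Hits: 0.
Heap B: need g' = 1⊕4 = 5. Options: 19−4→G=0, 19−5→G=0, 19−8→G=2, 19−9→G=2. Hits: 0.
Heap C: need g' = 4⊕4 = 0. Options: 8−2→G=3, 8−4→G=2, 8−6→G=1, 8−7→G=0. Hits: 1.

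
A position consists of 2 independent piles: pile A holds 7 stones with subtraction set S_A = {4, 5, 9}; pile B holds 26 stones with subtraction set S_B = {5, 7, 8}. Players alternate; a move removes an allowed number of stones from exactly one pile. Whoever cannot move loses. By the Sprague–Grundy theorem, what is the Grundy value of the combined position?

1

Pile A, S = {4, 5, 9}:
n : 0 1 2 3 4 5 6 7
G : 0 0 0 0 1 1 1 1
G_A(7) = 1.
Pile B, S = {5, 7, 8}:
G(0) = 0
G(1) = mex{} = 0
G(2) = mex{} = 0
G(3) = mex{} = 0
G(4) = mex{} = 0
G(5) = mex{0} = 1
G(6) = mex{0} = 1
G(7) = mex{0,0} = 1
G(8) = mex{0,0,0} = 1
G(9) = mex{0,0,0} = 1
G(10) = mex{1,0,0} = 2
G(11) = mex{1,0,0} = 2
G(12) = mex{1,1,0} = 2
G(13) = mex{1,1,1} = 0
G(14) = mex{1,1,1} = 0
G(15) = mex{2,1,1} = 0
G(16) = mex{2,1,1} = 0
G(17) = mex{2,2,1} = 0
G(18) = mex{0,2,2} = 1
G(19) = mex{0,2,2} = 1
G(20) = mex{0,0,2} = 1
G(21) = mex{0,0,0} = 1
G(22) = mex{0,0,0} = 1
G(23) = mex{1,0,0} = 2
G(24) = mex{1,0,0} = 2
G(25) = mex{1,1,0} = 2
G(26) = mex{1,1,1} = 0
G_B(26) = 0.
Combined Grundy value = 1 ⊕ 0 = 1.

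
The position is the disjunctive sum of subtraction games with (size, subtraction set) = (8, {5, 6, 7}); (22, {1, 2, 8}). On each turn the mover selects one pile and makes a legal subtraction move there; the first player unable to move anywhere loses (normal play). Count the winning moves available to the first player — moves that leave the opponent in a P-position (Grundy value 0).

Pile A, S = {5, 6, 7}:
n : 0 1 2 3 4 5 6 7 8
G : 0 0 0 0 0 1 1 1 1
G_A(8) = 1.
Pile B, S = {1, 2, 8}:
n :  0  1  2  3  4  5  6  7  8  9 10 11 12 13 14 15 16 17 18 19 20 21 22
G :  0  1  2  0  1  2  0  1  2  0  1  2  0  1  2  0  1  2  0  1  2  0  1
G_B(22) = 1.
Combined Grundy value = 1 ⊕ 1 = 0.
A winning move leaves total XOR = 0, i.e. changes one component's Grundy value g to g ⊕ X where X is the current total.
Pile A: target g' = 1⊕0 = 1, but every legal move changes the Grundy value (mex property), so 0 moves.
Pile B: target g' = 1⊕0 = 1, but every legal move changes the Grundy value (mex property), so 0 moves.

0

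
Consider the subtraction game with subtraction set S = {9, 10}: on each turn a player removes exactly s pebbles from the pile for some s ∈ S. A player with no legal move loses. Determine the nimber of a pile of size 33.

1

n :  0  1  2  3  4  5  6  7  8  9 10 11 12 13 14 15 16 17 18 19 20 21 22 23 24 25 26 27 28 29 30 31 32 33
G :  0  0  0  0  0  0  0  0  0  1  1  1  1  1  1  1  1  1  2  0  0  0  0  0  0  0  0  0  1  1  1  1  1  1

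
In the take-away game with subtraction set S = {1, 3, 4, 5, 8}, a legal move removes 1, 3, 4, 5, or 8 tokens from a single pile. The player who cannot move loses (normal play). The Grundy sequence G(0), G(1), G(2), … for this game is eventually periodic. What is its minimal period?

G(0) = 0
G(1) = mex{0} = 1
G(2) = mex{1} = 0
G(3) = mex{0,0} = 1
G(4) = mex{1,1,0} = 2
G(5) = mex{2,0,1,0} = 3
G(6) = mex{3,1,0,1} = 2
G(7) = mex{2,2,1,0} = 3
G(8) = mex{3,3,2,1,0} = 4
G(9) = mex{4,2,3,2,1} = 0
G(10) = mex{0,3,2,3,0} = 1
G(11) = mex{1,4,3,2,1} = 0
G(12) = mex{0,0,4,3,2} = 1
G(13) = mex{1,1,0,4,3} = 2
G(14) = mex{2,0,1,0,2} = 3
G(15) = mex{3,1,0,1,3} = 2
G(16) = mex{2,2,1,0,4} = 3
G(17) = mex{3,3,2,1,0} = 4
G(18) = mex{4,2,3,2,1} = 0
G(19) = mex{0,3,2,3,0} = 1
G(n+9) = G(n) holds for n = 0,…,7 (a full window of length max(S) = 8), so the sequence is purely periodic with period 9.

9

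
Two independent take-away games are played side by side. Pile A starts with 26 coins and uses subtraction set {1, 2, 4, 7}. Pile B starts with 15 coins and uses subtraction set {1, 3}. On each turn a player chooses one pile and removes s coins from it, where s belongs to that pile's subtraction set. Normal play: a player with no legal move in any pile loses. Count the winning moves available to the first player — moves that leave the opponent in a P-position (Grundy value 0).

3

Pile A, S = {1, 2, 4, 7}:
n :  0  1  2  3  4  5  6  7  8  9 10 11 12 13 14 15 16 17 18 19 20 21 22 23 24 25 26
G :  0  1  2  0  1  2  0  1  2  0  1  2  0  1  2  0  1  2  0  1  2  0  1  2  0  1  2
G_A(26) = 2.
Pile B, S = {1, 3}:
n :  0  1  2  3  4  5  6  7  8  9 10 11 12 13 14 15
G :  0  1  0  1  0  1  0  1  0  1  0  1  0  1  0  1
G_B(15) = 1.
Combined Grundy value = 2 ⊕ 1 = 3.
A winning move leaves total XOR = 0, i.e. changes one component's Grundy value g to g ⊕ X where X is the current total.
Pile A: need g' = 2⊕3 = 1. Options: 26−1→G=1, 26−2→G=0, 26−4→G=1, 26−7→G=1. Hits: 3.
Pile B: need g' = 1⊕3 = 2. Options: 15−1→G=0, 15−3→G=0. Hits: 0.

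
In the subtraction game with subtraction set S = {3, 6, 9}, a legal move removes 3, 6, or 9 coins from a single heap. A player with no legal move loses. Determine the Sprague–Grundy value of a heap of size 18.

2

n :  0  1  2  3  4  5  6  7  8  9 10 11 12 13 14 15 16 17 18
G :  0  0  0  1  1  1  2  2  2  3  3  3  0  0  0  1  1  1  2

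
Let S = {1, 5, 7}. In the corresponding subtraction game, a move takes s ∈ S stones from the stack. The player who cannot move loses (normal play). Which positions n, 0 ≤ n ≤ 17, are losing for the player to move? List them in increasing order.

0, 2, 4, 6, 8, 10, 12, 14, 16

n :  0  1  2  3  4  5  6  7  8  9 10 11 12 13 14 15 16 17
G :  0  1  0  1  0  1  0  1  0  1  0  1  0  1  0  1  0  1
P-positions are exactly the n with G(n) = 0.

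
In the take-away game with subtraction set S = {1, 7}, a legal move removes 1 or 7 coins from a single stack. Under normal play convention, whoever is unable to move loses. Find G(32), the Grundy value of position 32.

0

G(0) = 0
G(1) = mex{0} = 1
G(2) = mex{1} = 0
G(3) = mex{0} = 1
G(4) = mex{1} = 0
G(5) = mex{0} = 1
G(6) = mex{1} = 0
G(7) = mex{0,0} = 1
G(8) = mex{1,1} = 0
G(9) = mex{0,0} = 1
G(10) = mex{1,1} = 0
G(11) = mex{0,0} = 1
G(12) = mex{1,1} = 0
G(13) = mex{0,0} = 1
G(14) = mex{1,1} = 0
G(15) = mex{0,0} = 1
G(16) = mex{1,1} = 0
G(17) = mex{0,0} = 1
G(18) = mex{1,1} = 0
G(19) = mex{0,0} = 1
G(20) = mex{1,1} = 0
G(21) = mex{0,0} = 1
G(22) = mex{1,1} = 0
G(23) = mex{0,0} = 1
G(24) = mex{1,1} = 0
G(25) = mex{0,0} = 1
G(26) = mex{1,1} = 0
G(27) = mex{0,0} = 1
G(28) = mex{1,1} = 0
G(29) = mex{0,0} = 1
G(30) = mex{1,1} = 0
G(31) = mex{0,0} = 1
G(32) = mex{1,1} = 0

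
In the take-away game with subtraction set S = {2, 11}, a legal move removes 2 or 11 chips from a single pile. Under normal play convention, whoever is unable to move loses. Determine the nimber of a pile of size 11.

1

G(0) = 0
G(1) = mex{} = 0
G(2) = mex{0} = 1
G(3) = mex{0} = 1
G(4) = mex{1} = 0
G(5) = mex{1} = 0
G(6) = mex{0} = 1
G(7) = mex{0} = 1
G(8) = mex{1} = 0
G(9) = mex{1} = 0
G(10) = mex{0} = 1
G(11) = mex{0,0} = 1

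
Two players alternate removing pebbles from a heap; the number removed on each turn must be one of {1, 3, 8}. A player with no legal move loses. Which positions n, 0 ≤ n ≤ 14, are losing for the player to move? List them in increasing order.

G(0) = 0
G(1) = mex{0} = 1
G(2) = mex{1} = 0
G(3) = mex{0,0} = 1
G(4) = mex{1,1} = 0
G(5) = mex{0,0} = 1
G(6) = mex{1,1} = 0
G(7) = mex{0,0} = 1
G(8) = mex{1,1,0} = 2
G(9) = mex{2,0,1} = 3
G(10) = mex{3,1,0} = 2
G(11) = mex{2,2,1} = 0
G(12) = mex{0,3,0} = 1
G(13) = mex{1,2,1} = 0
G(14) = mex{0,0,0} = 1
P-positions are exactly the n with G(n) = 0.

0, 2, 4, 6, 11, 13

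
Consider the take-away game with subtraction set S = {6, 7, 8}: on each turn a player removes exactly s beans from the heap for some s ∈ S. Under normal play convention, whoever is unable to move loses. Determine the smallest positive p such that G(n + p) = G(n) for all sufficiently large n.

G(0) = 0
G(1) = mex{} = 0
G(2) = mex{} = 0
G(3) = mex{} = 0
G(4) = mex{} = 0
G(5) = mex{} = 0
G(6) = mex{0} = 1
G(7) = mex{0,0} = 1
G(8) = mex{0,0,0} = 1
G(9) = mex{0,0,0} = 1
G(10) = mex{0,0,0} = 1
G(11) = mex{0,0,0} = 1
G(12) = mex{1,0,0} = 2
G(13) = mex{1,1,0} = 2
G(14) = mex{1,1,1} = 0
G(15) = mex{1,1,1} = 0
G(16) = mex{1,1,1} = 0
G(17) = mex{1,1,1} = 0
G(18) = mex{2,1,1} = 0
G(19) = mex{2,2,1} = 0
G(20) = mex{0,2,2} = 1
G(21) = mex{0,0,2} = 1
G(22) = mex{0,0,0} = 1
G(23) = mex{0,0,0} = 1
G(24) = mex{0,0,0} = 1
G(25) = mex{0,0,0} = 1
G(26) = mex{1,0,0} = 2
G(27) = mex{1,1,0} = 2
G(28) = mex{1,1,1} = 0
G(29) = mex{1,1,1} = 0
G(n+14) = G(n) holds for n = 0,…,7 (a full window of length max(S) = 8), so the sequence is purely periodic with period 14.

14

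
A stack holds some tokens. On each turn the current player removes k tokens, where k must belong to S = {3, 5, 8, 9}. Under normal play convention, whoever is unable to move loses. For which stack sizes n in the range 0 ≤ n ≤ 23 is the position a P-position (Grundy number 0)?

G(0) = 0
G(1) = mex{} = 0
G(2) = mex{} = 0
G(3) = mex{0} = 1
G(4) = mex{0} = 1
G(5) = mex{0,0} = 1
G(6) = mex{1,0} = 2
G(7) = mex{1,0} = 2
G(8) = mex{1,1,0} = 2
G(9) = mex{2,1,0,0} = 3
G(10) = mex{2,1,0,0} = 3
G(11) = mex{2,2,1,0} = 3
G(12) = mex{3,2,1,1} = 0
G(13) = mex{3,2,1,1} = 0
G(14) = mex{3,3,2,1} = 0
G(15) = mex{0,3,2,2} = 1
G(16) = mex{0,3,2,2} = 1
G(17) = mex{0,0,3,2} = 1
G(18) = mex{1,0,3,3} = 2
G(19) = mex{1,0,3,3} = 2
G(20) = mex{1,1,0,3} = 2
G(21) = mex{2,1,0,0} = 3
G(22) = mex{2,1,0,0} = 3
G(23) = mex{2,2,1,0} = 3
P-positions are exactly the n with G(n) = 0.

0, 1, 2, 12, 13, 14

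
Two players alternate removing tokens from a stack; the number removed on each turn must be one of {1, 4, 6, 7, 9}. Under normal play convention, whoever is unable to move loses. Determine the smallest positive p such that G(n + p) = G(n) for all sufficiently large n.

13

n :  0  1  2  3  4  5  6  7  8  9 10 11 12 13 14 15 16 17 18 19 20 21 22 23 24 25 26 27
G :  0  1  0  1  2  0  1  2  3  2  0  1  2  0  1  0  1  2  0  1  2  3  2  0  1  2  0  1
G(n+13) = G(n) holds for n = 0,…,8 (a full window of length max(S) = 9), so the sequence is purely periodic with period 13.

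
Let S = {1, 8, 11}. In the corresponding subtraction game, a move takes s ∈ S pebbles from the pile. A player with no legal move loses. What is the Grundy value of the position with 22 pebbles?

1

n :  0  1  2  3  4  5  6  7  8  9 10 11 12 13 14 15 16 17 18 19 20 21 22
G :  0  1  0  1  0  1  0  1  2  0  1  2  3  2  3  2  0  1  0  1  2  0  1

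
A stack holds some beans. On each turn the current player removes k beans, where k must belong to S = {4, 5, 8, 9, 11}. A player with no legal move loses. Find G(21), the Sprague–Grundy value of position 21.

G(0) = 0
G(1) = mex{} = 0
G(2) = mex{} = 0
G(3) = mex{} = 0
G(4) = mex{0} = 1
G(5) = mex{0,0} = 1
G(6) = mex{0,0} = 1
G(7) = mex{0,0} = 1
G(8) = mex{1,0,0} = 2
G(9) = mex{1,1,0,0} = 2
G(10) = mex{1,1,0,0} = 2
G(11) = mex{1,1,0,0,0} = 2
G(12) = mex{2,1,1,0,0} = 3
G(13) = mex{2,2,1,1,0} = 3
G(14) = mex{2,2,1,1,0} = 3
G(15) = mex{2,2,1,1,1} = 0
G(16) = mex{3,2,2,1,1} = 0
G(17) = mex{3,3,2,2,1} = 0
G(18) = mex{3,3,2,2,1} = 0
G(19) = mex{0,3,2,2,2} = 1
G(20) = mex{0,0,3,2,2} = 1
G(21) = mex{0,0,3,3,2} = 1

1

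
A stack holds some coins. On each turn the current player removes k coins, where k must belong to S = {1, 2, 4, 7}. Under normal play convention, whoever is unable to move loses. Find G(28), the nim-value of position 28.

1

G(0) = 0
G(1) = mex{0} = 1
G(2) = mex{1,0} = 2
G(3) = mex{2,1} = 0
G(4) = mex{0,2,0} = 1
G(5) = mex{1,0,1} = 2
G(6) = mex{2,1,2} = 0
G(7) = mex{0,2,0,0} = 1
G(8) = mex{1,0,1,1} = 2
G(9) = mex{2,1,2,2} = 0
G(10) = mex{0,2,0,0} = 1
G(11) = mex{1,0,1,1} = 2
G(12) = mex{2,1,2,2} = 0
G(13) = mex{0,2,0,0} = 1
G(14) = mex{1,0,1,1} = 2
G(15) = mex{2,1,2,2} = 0
G(16) = mex{0,2,0,0} = 1
G(17) = mex{1,0,1,1} = 2
G(18) = mex{2,1,2,2} = 0
G(19) = mex{0,2,0,0} = 1
G(20) = mex{1,0,1,1} = 2
G(21) = mex{2,1,2,2} = 0
G(22) = mex{0,2,0,0} = 1
G(23) = mex{1,0,1,1} = 2
G(24) = mex{2,1,2,2} = 0
G(25) = mex{0,2,0,0} = 1
G(26) = mex{1,0,1,1} = 2
G(27) = mex{2,1,2,2} = 0
G(28) = mex{0,2,0,0} = 1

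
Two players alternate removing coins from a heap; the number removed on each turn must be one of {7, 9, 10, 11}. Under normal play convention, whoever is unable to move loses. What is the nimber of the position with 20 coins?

0

n :  0  1  2  3  4  5  6  7  8  9 10 11 12 13 14 15 16 17 18 19 20
G :  0  0  0  0  0  0  0  1  1  1  1  1  1  1  2  2  2  2  0  0  0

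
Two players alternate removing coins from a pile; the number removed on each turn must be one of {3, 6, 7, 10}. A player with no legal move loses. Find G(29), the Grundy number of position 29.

n :  0  1  2  3  4  5  6  7  8  9 10 11 12 13 14 15 16 17 18 19 20 21 22 23 24 25 26 27 28 29
G :  0  0  0  1  1  1  2  2  2  3  3  3  4  0  0  0  1  1  1  2  2  2  3  3  3  4  0  0  0  1

1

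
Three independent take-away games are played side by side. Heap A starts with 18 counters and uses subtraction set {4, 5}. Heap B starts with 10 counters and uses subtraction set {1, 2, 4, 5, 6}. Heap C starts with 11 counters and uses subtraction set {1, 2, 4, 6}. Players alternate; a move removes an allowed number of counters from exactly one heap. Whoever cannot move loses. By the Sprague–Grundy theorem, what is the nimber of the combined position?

0

Heap A, S = {4, 5}:
n :  0  1  2  3  4  5  6  7  8  9 10 11 12 13 14 15 16 17 18
G :  0  0  0  0  1  1  1  1  2  0  0  0  0  1  1  1  1  2  0
G_A(18) = 0.
Heap B, S = {1, 2, 4, 5, 6}:
G(0) = 0
G(1) = mex{0} = 1
G(2) = mex{1,0} = 2
G(3) = mex{2,1} = 0
G(4) = mex{0,2,0} = 1
G(5) = mex{1,0,1,0} = 2
G(6) = mex{2,1,2,1,0} = 3
G(7) = mex{3,2,0,2,1} = 4
G(8) = mex{4,3,1,0,2} = 5
G(9) = mex{5,4,2,1,0} = 3
G(10) = mex{3,5,3,2,1} = 0
G_B(10) = 0.
Heap C, S = {1, 2, 4, 6}:
G(0) = 0
G(1) = mex{0} = 1
G(2) = mex{1,0} = 2
G(3) = mex{2,1} = 0
G(4) = mex{0,2,0} = 1
G(5) = mex{1,0,1} = 2
G(6) = mex{2,1,2,0} = 3
G(7) = mex{3,2,0,1} = 4
G(8) = mex{4,3,1,2} = 0
G(9) = mex{0,4,2,0} = 1
G(10) = mex{1,0,3,1} = 2
G(11) = mex{2,1,4,2} = 0
G_C(11) = 0.
Combined Grundy value = 0 ⊕ 0 ⊕ 0 = 0.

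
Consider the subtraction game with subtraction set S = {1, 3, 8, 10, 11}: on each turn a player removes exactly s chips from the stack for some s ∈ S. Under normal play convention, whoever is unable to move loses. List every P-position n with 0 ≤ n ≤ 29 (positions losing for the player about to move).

G(0) = 0
G(1) = mex{0} = 1
G(2) = mex{1} = 0
G(3) = mex{0,0} = 1
G(4) = mex{1,1} = 0
G(5) = mex{0,0} = 1
G(6) = mex{1,1} = 0
G(7) = mex{0,0} = 1
G(8) = mex{1,1,0} = 2
G(9) = mex{2,0,1} = 3
G(10) = mex{3,1,0,0} = 2
G(11) = mex{2,2,1,1,0} = 3
G(12) = mex{3,3,0,0,1} = 2
G(13) = mex{2,2,1,1,0} = 3
G(14) = mex{3,3,0,0,1} = 2
G(15) = mex{2,2,1,1,0} = 3
G(16) = mex{3,3,2,0,1} = 4
G(17) = mex{4,2,3,1,0} = 5
G(18) = mex{5,3,2,2,1} = 0
G(19) = mex{0,4,3,3,2} = 1
G(20) = mex{1,5,2,2,3} = 0
G(21) = mex{0,0,3,3,2} = 1
G(22) = mex{1,1,2,2,3} = 0
G(23) = mex{0,0,3,3,2} = 1
G(24) = mex{1,1,4,2,3} = 0
G(25) = mex{0,0,5,3,2} = 1
G(26) = mex{1,1,0,4,3} = 2
G(27) = mex{2,0,1,5,4} = 3
G(28) = mex{3,1,0,0,5} = 2
G(29) = mex{2,2,1,1,0} = 3
P-positions are exactly the n with G(n) = 0.

0, 2, 4, 6, 18, 20, 22, 24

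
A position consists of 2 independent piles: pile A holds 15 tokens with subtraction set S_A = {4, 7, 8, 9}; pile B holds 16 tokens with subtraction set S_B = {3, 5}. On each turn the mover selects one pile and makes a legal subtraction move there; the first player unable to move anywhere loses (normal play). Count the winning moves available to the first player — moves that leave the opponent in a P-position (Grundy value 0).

Pile A, S = {4, 7, 8, 9}:
G(0) = 0
G(1) = mex{} = 0
G(2) = mex{} = 0
G(3) = mex{} = 0
G(4) = mex{0} = 1
G(5) = mex{0} = 1
G(6) = mex{0} = 1
G(7) = mex{0,0} = 1
G(8) = mex{1,0,0} = 2
G(9) = mex{1,0,0,0} = 2
G(10) = mex{1,0,0,0} = 2
G(11) = mex{1,1,0,0} = 2
G(12) = mex{2,1,1,0} = 3
G(13) = mex{2,1,1,1} = 0
G(14) = mex{2,1,1,1} = 0
G(15) = mex{2,2,1,1} = 0
G_A(15) = 0.
Pile B, S = {3, 5}:
G(0) = 0
G(1) = mex{} = 0
G(2) = mex{} = 0
G(3) = mex{0} = 1
G(4) = mex{0} = 1
G(5) = mex{0,0} = 1
G(6) = mex{1,0} = 2
G(7) = mex{1,0} = 2
G(8) = mex{1,1} = 0
G(9) = mex{2,1} = 0
G(10) = mex{2,1} = 0
G(11) = mex{0,2} = 1
G(12) = mex{0,2} = 1
G(13) = mex{0,0} = 1
G(14) = mex{1,0} = 2
G(15) = mex{1,0} = 2
G(16) = mex{1,1} = 0
G_B(16) = 0.
Combined Grundy value = 0 ⊕ 0 = 0.
A winning move leaves total XOR = 0, i.e. changes one component's Grundy value g to g ⊕ X where X is the current total.
Pile A: target g' = 0⊕0 = 0, but every legal move changes the Grundy value (mex property), so 0 moves.
Pile B: target g' = 0⊕0 = 0, but every legal move changes the Grundy value (mex property), so 0 moves.

0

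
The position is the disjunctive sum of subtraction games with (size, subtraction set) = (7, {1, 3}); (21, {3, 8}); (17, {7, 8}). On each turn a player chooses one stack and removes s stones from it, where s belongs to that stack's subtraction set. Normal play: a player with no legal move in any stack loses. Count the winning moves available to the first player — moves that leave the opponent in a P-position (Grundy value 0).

0

Stack A, S = {1, 3}:
n : 0 1 2 3 4 5 6 7
G : 0 1 0 1 0 1 0 1
G_A(7) = 1.
Stack B, S = {3, 8}:
n :  0  1  2  3  4  5  6  7  8  9 10 11 12 13 14 15 16 17 18 19 20 21
G :  0  0  0  1  1  1  0  0  2  1  1  0  0  0  1  1  1  0  0  2  1  1
G_B(21) = 1.
Stack C, S = {7, 8}:
n :  0  1  2  3  4  5  6  7  8  9 10 11 12 13 14 15 16 17
G :  0  0  0  0  0  0  0  1  1  1  1  1  1  1  2  0  0  0
G_C(17) = 0.
Combined Grundy value = 1 ⊕ 1 ⊕ 0 = 0.
A winning move leaves total XOR = 0, i.e. changes one component's Grundy value g to g ⊕ X where X is the current total.
Stack A: target g' = 1⊕0 = 1, but every legal move changes the Grundy value (mex property), so 0 moves.
Stack B: target g' = 1⊕0 = 1, but every legal move changes the Grundy value (mex property), so 0 moves.
Stack C: target g' = 0⊕0 = 0, but every legal move changes the Grundy value (mex property), so 0 moves.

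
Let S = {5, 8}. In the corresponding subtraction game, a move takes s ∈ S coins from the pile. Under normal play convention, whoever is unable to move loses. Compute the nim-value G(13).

n :  0  1  2  3  4  5  6  7  8  9 10 11 12 13
G :  0  0  0  0  0  1  1  1  1  1  2  2  2  0

0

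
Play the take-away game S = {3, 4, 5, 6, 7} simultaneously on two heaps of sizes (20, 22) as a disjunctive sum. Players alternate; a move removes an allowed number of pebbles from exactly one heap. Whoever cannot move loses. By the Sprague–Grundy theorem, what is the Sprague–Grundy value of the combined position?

0

All heaps use S = {3, 4, 5, 6, 7}:
n :  0  1  2  3  4  5  6  7  8  9 10 11 12 13 14 15 16 17 18 19 20 21 22
G :  0  0  0  1  1  1  2  2  2  3  0  0  0  1  1  1  2  2  2  3  0  0  0
Heap A: G(20) = 0.
Heap B: G(22) = 0.
Combined Grundy value = 0 ⊕ 0 = 0.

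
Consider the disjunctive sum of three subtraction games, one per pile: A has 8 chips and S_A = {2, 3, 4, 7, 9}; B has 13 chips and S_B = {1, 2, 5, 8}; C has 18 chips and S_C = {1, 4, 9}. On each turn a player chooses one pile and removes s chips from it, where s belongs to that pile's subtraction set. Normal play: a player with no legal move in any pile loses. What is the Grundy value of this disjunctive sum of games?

1

Pile A, S = {2, 3, 4, 7, 9}:
n : 0 1 2 3 4 5 6 7 8
G : 0 0 1 1 2 2 0 3 1
G_A(8) = 1.
Pile B, S = {1, 2, 5, 8}:
n :  0  1  2  3  4  5  6  7  8  9 10 11 12 13
G :  0  1  2  0  1  2  0  1  2  0  1  2  0  1
G_B(13) = 1.
Pile C, S = {1, 4, 9}:
G(0) = 0
G(1) = mex{0} = 1
G(2) = mex{1} = 0
G(3) = mex{0} = 1
G(4) = mex{1,0} = 2
G(5) = mex{2,1} = 0
G(6) = mex{0,0} = 1
G(7) = mex{1,1} = 0
G(8) = mex{0,2} = 1
G(9) = mex{1,0,0} = 2
G(10) = mex{2,1,1} = 0
G(11) = mex{0,0,0} = 1
G(12) = mex{1,1,1} = 0
G(13) = mex{0,2,2} = 1
G(14) = mex{1,0,0} = 2
G(15) = mex{2,1,1} = 0
G(16) = mex{0,0,0} = 1
G(17) = mex{1,1,1} = 0
G(18) = mex{0,2,2} = 1
G_C(18) = 1.
Combined Grundy value = 1 ⊕ 1 ⊕ 1 = 1.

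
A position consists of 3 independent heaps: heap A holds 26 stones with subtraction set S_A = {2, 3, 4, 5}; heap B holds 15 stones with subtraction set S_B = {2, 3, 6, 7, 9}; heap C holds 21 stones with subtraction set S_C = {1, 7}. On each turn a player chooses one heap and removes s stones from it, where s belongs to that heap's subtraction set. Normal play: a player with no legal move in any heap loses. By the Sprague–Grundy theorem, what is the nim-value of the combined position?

2

Heap A, S = {2, 3, 4, 5}:
G(0) = 0
G(1) = mex{} = 0
G(2) = mex{0} = 1
G(3) = mex{0,0} = 1
G(4) = mex{1,0,0} = 2
G(5) = mex{1,1,0,0} = 2
G(6) = mex{2,1,1,0} = 3
G(7) = mex{2,2,1,1} = 0
G(8) = mex{3,2,2,1} = 0
G(9) = mex{0,3,2,2} = 1
G(10) = mex{0,0,3,2} = 1
G(11) = mex{1,0,0,3} = 2
G(12) = mex{1,1,0,0} = 2
G(13) = mex{2,1,1,0} = 3
G(14) = mex{2,2,1,1} = 0
G(15) = mex{3,2,2,1} = 0
G(16) = mex{0,3,2,2} = 1
G(17) = mex{0,0,3,2} = 1
G(18) = mex{1,0,0,3} = 2
G(19) = mex{1,1,0,0} = 2
G(20) = mex{2,1,1,0} = 3
G(21) = mex{2,2,1,1} = 0
G(22) = mex{3,2,2,1} = 0
G(23) = mex{0,3,2,2} = 1
G(24) = mex{0,0,3,2} = 1
G(25) = mex{1,0,0,3} = 2
G(26) = mex{1,1,0,0} = 2
G_A(26) = 2.
Heap B, S = {2, 3, 6, 7, 9}:
G(0) = 0
G(1) = mex{} = 0
G(2) = mex{0} = 1
G(3) = mex{0,0} = 1
G(4) = mex{1,0} = 2
G(5) = mex{1,1} = 0
G(6) = mex{2,1,0} = 3
G(7) = mex{0,2,0,0} = 1
G(8) = mex{3,0,1,0} = 2
G(9) = mex{1,3,1,1,0} = 2
G(10) = mex{2,1,2,1,0} = 3
G(11) = mex{2,2,0,2,1} = 3
G(12) = mex{3,2,3,0,1} = 4
G(13) = mex{3,3,1,3,2} = 0
G(14) = mex{4,3,2,1,0} = 5
G(15) = mex{0,4,2,2,3} = 1
G_B(15) = 1.
Heap C, S = {1, 7}:
n :  0  1  2  3  4  5  6  7  8  9 10 11 12 13 14 15 16 17 18 19 20 21
G :  0  1  0  1  0  1  0  1  0  1  0  1  0  1  0  1  0  1  0  1  0  1
G_C(21) = 1.
Combined Grundy value = 2 ⊕ 1 ⊕ 1 = 2.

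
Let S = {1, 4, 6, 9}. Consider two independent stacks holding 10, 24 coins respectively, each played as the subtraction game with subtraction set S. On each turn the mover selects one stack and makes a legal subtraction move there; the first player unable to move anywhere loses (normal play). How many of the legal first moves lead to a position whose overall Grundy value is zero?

All stacks use S = {1, 4, 6, 9}:
G(0) = 0
G(1) = mex{0} = 1
G(2) = mex{1} = 0
G(3) = mex{0} = 1
G(4) = mex{1,0} = 2
G(5) = mex{2,1} = 0
G(6) = mex{0,0,0} = 1
G(7) = mex{1,1,1} = 0
G(8) = mex{0,2,0} = 1
G(9) = mex{1,0,1,0} = 2
G(10) = mex{2,1,2,1} = 0
G(11) = mex{0,0,0,0} = 1
G(12) = mex{1,1,1,1} = 0
G(13) = mex{0,2,0,2} = 1
G(14) = mex{1,0,1,0} = 2
G(15) = mex{2,1,2,1} = 0
G(16) = mex{0,0,0,0} = 1
G(17) = mex{1,1,1,1} = 0
G(18) = mex{0,2,0,2} = 1
G(19) = mex{1,0,1,0} = 2
G(20) = mex{2,1,2,1} = 0
G(21) = mex{0,0,0,0} = 1
G(22) = mex{1,1,1,1} = 0
G(23) = mex{0,2,0,2} = 1
G(24) = mex{1,0,1,0} = 2
Stack A: G(10) = 0.
Stack B: G(24) = 2.
Combined Grundy value = 0 ⊕ 2 = 2.
A winning move leaves total XOR = 0, i.e. changes one component's Grundy value g to g ⊕ X where X is the current total.
Stack A: need g' = 0⊕2 = 2. Options: 10−1→G=2, 10−4→G=1, 10−6→G=2, 10−9→G=1. Hits: 2.
Stack B: need g' = 2⊕2 = 0. Options: 24−1→G=1, 24−4→G=0, 24−6→G=1, 24−9→G=0. Hits: 2.

4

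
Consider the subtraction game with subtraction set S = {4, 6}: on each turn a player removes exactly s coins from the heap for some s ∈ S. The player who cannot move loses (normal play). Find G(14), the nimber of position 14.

1

G(0) = 0
G(1) = mex{} = 0
G(2) = mex{} = 0
G(3) = mex{} = 0
G(4) = mex{0} = 1
G(5) = mex{0} = 1
G(6) = mex{0,0} = 1
G(7) = mex{0,0} = 1
G(8) = mex{1,0} = 2
G(9) = mex{1,0} = 2
G(10) = mex{1,1} = 0
G(11) = mex{1,1} = 0
G(12) = mex{2,1} = 0
G(13) = mex{2,1} = 0
G(14) = mex{0,2} = 1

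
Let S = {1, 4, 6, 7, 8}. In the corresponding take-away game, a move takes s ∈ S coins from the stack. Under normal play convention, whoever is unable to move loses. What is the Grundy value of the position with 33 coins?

G(0) = 0
G(1) = mex{0} = 1
G(2) = mex{1} = 0
G(3) = mex{0} = 1
G(4) = mex{1,0} = 2
G(5) = mex{2,1} = 0
G(6) = mex{0,0,0} = 1
G(7) = mex{1,1,1,0} = 2
G(8) = mex{2,2,0,1,0} = 3
G(9) = mex{3,0,1,0,1} = 2
G(10) = mex{2,1,2,1,0} = 3
G(11) = mex{3,2,0,2,1} = 4
G(12) = mex{4,3,1,0,2} = 5
G(13) = mex{5,2,2,1,0} = 3
G(14) = mex{3,3,3,2,1} = 0
G(15) = mex{0,4,2,3,2} = 1
G(16) = mex{1,5,3,2,3} = 0
G(17) = mex{0,3,4,3,2} = 1
G(18) = mex{1,0,5,4,3} = 2
G(19) = mex{2,1,3,5,4} = 0
G(20) = mex{0,0,0,3,5} = 1
G(21) = mex{1,1,1,0,3} = 2
G(22) = mex{2,2,0,1,0} = 3
G(23) = mex{3,0,1,0,1} = 2
G(24) = mex{2,1,2,1,0} = 3
G(25) = mex{3,2,0,2,1} = 4
G(26) = mex{4,3,1,0,2} = 5
G(27) = mex{5,2,2,1,0} = 3
G(28) = mex{3,3,3,2,1} = 0
G(29) = mex{0,4,2,3,2} = 1
G(30) = mex{1,5,3,2,3} = 0
G(31) = mex{0,3,4,3,2} = 1
G(32) = mex{1,0,5,4,3} = 2
G(33) = mex{2,1,3,5,4} = 0

0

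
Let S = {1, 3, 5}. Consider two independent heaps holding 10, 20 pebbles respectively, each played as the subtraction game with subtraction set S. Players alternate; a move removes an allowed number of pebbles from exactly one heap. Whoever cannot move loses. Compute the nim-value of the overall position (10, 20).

All heaps use S = {1, 3, 5}:
G(0) = 0
G(1) = mex{0} = 1
G(2) = mex{1} = 0
G(3) = mex{0,0} = 1
G(4) = mex{1,1} = 0
G(5) = mex{0,0,0} = 1
G(6) = mex{1,1,1} = 0
G(7) = mex{0,0,0} = 1
G(8) = mex{1,1,1} = 0
G(9) = mex{0,0,0} = 1
G(10) = mex{1,1,1} = 0
G(11) = mex{0,0,0} = 1
G(12) = mex{1,1,1} = 0
G(13) = mex{0,0,0} = 1
G(14) = mex{1,1,1} = 0
G(15) = mex{0,0,0} = 1
G(16) = mex{1,1,1} = 0
G(17) = mex{0,0,0} = 1
G(18) = mex{1,1,1} = 0
G(19) = mex{0,0,0} = 1
G(20) = mex{1,1,1} = 0
Heap A: G(10) = 0.
Heap B: G(20) = 0.
Combined Grundy value = 0 ⊕ 0 = 0.

0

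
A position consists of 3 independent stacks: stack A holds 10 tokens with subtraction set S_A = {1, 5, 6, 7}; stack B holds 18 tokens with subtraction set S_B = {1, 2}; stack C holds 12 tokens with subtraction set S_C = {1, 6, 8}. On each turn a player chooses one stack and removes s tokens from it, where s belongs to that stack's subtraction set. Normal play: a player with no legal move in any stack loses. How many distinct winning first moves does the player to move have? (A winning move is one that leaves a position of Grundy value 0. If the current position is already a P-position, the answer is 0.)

3

Stack A, S = {1, 5, 6, 7}:
n :  0  1  2  3  4  5  6  7  8  9 10
G :  0  1  0  1  0  1  2  3  2  3  2
G_A(10) = 2.
Stack B, S = {1, 2}:
n :  0  1  2  3  4  5  6  7  8  9 10 11 12 13 14 15 16 17 18
G :  0  1  2  0  1  2  0  1  2  0  1  2  0  1  2  0  1  2  0
G_B(18) = 0.
Stack C, S = {1, 6, 8}:
G(0) = 0
G(1) = mex{0} = 1
G(2) = mex{1} = 0
G(3) = mex{0} = 1
G(4) = mex{1} = 0
G(5) = mex{0} = 1
G(6) = mex{1,0} = 2
G(7) = mex{2,1} = 0
G(8) = mex{0,0,0} = 1
G(9) = mex{1,1,1} = 0
G(10) = mex{0,0,0} = 1
G(11) = mex{1,1,1} = 0
G(12) = mex{0,2,0} = 1
G_C(12) = 1.
Combined Grundy value = 2 ⊕ 0 ⊕ 1 = 3.
A winning move leaves total XOR = 0, i.e. changes one component's Grundy value g to g ⊕ X where X is the current total.
Stack A: need g' = 2⊕3 = 1. Options: 10−1→G=3, 10−5→G=1, 10−6→G=0, 10−7→G=1. Hits: 2.
Stack B: need g' = 0⊕3 = 3. Options: 18−1→G=2, 18−2→G=1. Hits: 0.
Stack C: need g' = 1⊕3 = 2. Options: 12−1→G=0, 12−6→G=2, 12−8→G=0. Hits: 1.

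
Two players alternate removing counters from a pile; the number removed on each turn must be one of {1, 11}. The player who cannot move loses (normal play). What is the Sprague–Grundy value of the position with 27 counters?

G(0) = 0
G(1) = mex{0} = 1
G(2) = mex{1} = 0
G(3) = mex{0} = 1
G(4) = mex{1} = 0
G(5) = mex{0} = 1
G(6) = mex{1} = 0
G(7) = mex{0} = 1
G(8) = mex{1} = 0
G(9) = mex{0} = 1
G(10) = mex{1} = 0
G(11) = mex{0,0} = 1
G(12) = mex{1,1} = 0
G(13) = mex{0,0} = 1
G(14) = mex{1,1} = 0
G(15) = mex{0,0} = 1
G(16) = mex{1,1} = 0
G(17) = mex{0,0} = 1
G(18) = mex{1,1} = 0
G(19) = mex{0,0} = 1
G(20) = mex{1,1} = 0
G(21) = mex{0,0} = 1
G(22) = mex{1,1} = 0
G(23) = mex{0,0} = 1
G(24) = mex{1,1} = 0
G(25) = mex{0,0} = 1
G(26) = mex{1,1} = 0
G(27) = mex{0,0} = 1

1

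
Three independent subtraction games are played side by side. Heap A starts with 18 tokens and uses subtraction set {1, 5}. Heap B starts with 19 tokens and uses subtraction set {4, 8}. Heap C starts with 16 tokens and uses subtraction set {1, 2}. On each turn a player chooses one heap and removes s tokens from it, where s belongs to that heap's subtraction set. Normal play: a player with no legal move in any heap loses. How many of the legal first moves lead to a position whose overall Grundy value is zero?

Heap A, S = {1, 5}:
n :  0  1  2  3  4  5  6  7  8  9 10 11 12 13 14 15 16 17 18
G :  0  1  0  1  0  1  0  1  0  1  0  1  0  1  0  1  0  1  0
G_A(18) = 0.
Heap B, S = {4, 8}:
G(0) = 0
G(1) = mex{} = 0
G(2) = mex{} = 0
G(3) = mex{} = 0
G(4) = mex{0} = 1
G(5) = mex{0} = 1
G(6) = mex{0} = 1
G(7) = mex{0} = 1
G(8) = mex{1,0} = 2
G(9) = mex{1,0} = 2
G(10) = mex{1,0} = 2
G(11) = mex{1,0} = 2
G(12) = mex{2,1} = 0
G(13) = mex{2,1} = 0
G(14) = mex{2,1} = 0
G(15) = mex{2,1} = 0
G(16) = mex{0,2} = 1
G(17) = mex{0,2} = 1
G(18) = mex{0,2} = 1
G(19) = mex{0,2} = 1
G_B(19) = 1.
Heap C, S = {1, 2}:
G(0) = 0
G(1) = mex{0} = 1
G(2) = mex{1,0} = 2
G(3) = mex{2,1} = 0
G(4) = mex{0,2} = 1
G(5) = mex{1,0} = 2
G(6) = mex{2,1} = 0
G(7) = mex{0,2} = 1
G(8) = mex{1,0} = 2
G(9) = mex{2,1} = 0
G(10) = mex{0,2} = 1
G(11) = mex{1,0} = 2
G(12) = mex{2,1} = 0
G(13) = mex{0,2} = 1
G(14) = mex{1,0} = 2
G(15) = mex{2,1} = 0
G(16) = mex{0,2} = 1
G_C(16) = 1.
Combined Grundy value = 0 ⊕ 1 ⊕ 1 = 0.
A winning move leaves total XOR = 0, i.e. changes one component's Grundy value g to g ⊕ X where X is the current total.
Heap A: target g' = 0⊕0 = 0, but every legal move changes the Grundy value (mex property), so 0 moves.
Heap B: target g' = 1⊕0 = 1, but every legal move changes the Grundy value (mex property), so 0 moves.
Heap C: target g' = 1⊕0 = 1, but every legal move changes the Grundy value (mex property), so 0 moves.

0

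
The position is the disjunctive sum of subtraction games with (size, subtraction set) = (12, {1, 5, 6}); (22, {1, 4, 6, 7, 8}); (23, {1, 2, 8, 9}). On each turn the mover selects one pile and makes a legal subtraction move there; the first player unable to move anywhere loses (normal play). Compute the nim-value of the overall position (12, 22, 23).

Pile A, S = {1, 5, 6}:
n :  0  1  2  3  4  5  6  7  8  9 10 11 12
G :  0  1  0  1  0  1  2  3  2  3  2  0  1
G_A(12) = 1.
Pile B, S = {1, 4, 6, 7, 8}:
n :  0  1  2  3  4  5  6  7  8  9 10 11 12 13 14 15 16 17 18 19 20 21 22
G :  0  1  0  1  2  0  1  2  3  2  3  4  5  3  0  1  0  1  2  0  1  2  3
G_B(22) = 3.
Pile C, S = {1, 2, 8, 9}:
G(0) = 0
G(1) = mex{0} = 1
G(2) = mex{1,0} = 2
G(3) = mex{2,1} = 0
G(4) = mex{0,2} = 1
G(5) = mex{1,0} = 2
G(6) = mex{2,1} = 0
G(7) = mex{0,2} = 1
G(8) = mex{1,0,0} = 2
G(9) = mex{2,1,1,0} = 3
G(10) = mex{3,2,2,1} = 0
G(11) = mex{0,3,0,2} = 1
G(12) = mex{1,0,1,0} = 2
G(13) = mex{2,1,2,1} = 0
G(14) = mex{0,2,0,2} = 1
G(15) = mex{1,0,1,0} = 2
G(16) = mex{2,1,2,1} = 0
G(17) = mex{0,2,3,2} = 1
G(18) = mex{1,0,0,3} = 2
G(19) = mex{2,1,1,0} = 3
G(20) = mex{3,2,2,1} = 0
G(21) = mex{0,3,0,2} = 1
G(22) = mex{1,0,1,0} = 2
G(23) = mex{2,1,2,1} = 0
G_C(23) = 0.
Combined Grundy value = 1 ⊕ 3 ⊕ 0 = 2.

2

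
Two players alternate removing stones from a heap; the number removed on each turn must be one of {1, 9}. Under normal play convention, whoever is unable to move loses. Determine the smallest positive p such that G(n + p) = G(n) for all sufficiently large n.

2

n :  0  1  2  3  4  5  6  7  8  9 10 11 12 13 14
G :  0  1  0  1  0  1  0  1  0  1  0  1  0  1  0
G(n+2) = G(n) holds for n = 0,…,8 (a full window of length max(S) = 9), so the sequence is purely periodic with period 2.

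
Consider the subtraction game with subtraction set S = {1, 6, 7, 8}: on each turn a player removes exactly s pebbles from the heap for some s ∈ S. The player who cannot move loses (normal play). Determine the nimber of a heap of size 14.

n :  0  1  2  3  4  5  6  7  8  9 10 11 12 13 14
G :  0  1  0  1  0  1  2  3  2  3  2  3  4  0  1

1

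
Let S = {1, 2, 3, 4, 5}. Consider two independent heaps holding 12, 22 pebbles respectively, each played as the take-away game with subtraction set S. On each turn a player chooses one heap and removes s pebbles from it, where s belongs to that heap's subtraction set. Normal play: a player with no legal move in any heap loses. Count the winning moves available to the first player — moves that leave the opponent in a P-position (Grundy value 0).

All heaps use S = {1, 2, 3, 4, 5}:
G(0) = 0
G(1) = mex{0} = 1
G(2) = mex{1,0} = 2
G(3) = mex{2,1,0} = 3
G(4) = mex{3,2,1,0} = 4
G(5) = mex{4,3,2,1,0} = 5
G(6) = mex{5,4,3,2,1} = 0
G(7) = mex{0,5,4,3,2} = 1
G(8) = mex{1,0,5,4,3} = 2
G(9) = mex{2,1,0,5,4} = 3
G(10) = mex{3,2,1,0,5} = 4
G(11) = mex{4,3,2,1,0} = 5
G(12) = mex{5,4,3,2,1} = 0
G(13) = mex{0,5,4,3,2} = 1
G(14) = mex{1,0,5,4,3} = 2
G(15) = mex{2,1,0,5,4} = 3
G(16) = mex{3,2,1,0,5} = 4
G(17) = mex{4,3,2,1,0} = 5
G(18) = mex{5,4,3,2,1} = 0
G(19) = mex{0,5,4,3,2} = 1
G(20) = mex{1,0,5,4,3} = 2
G(21) = mex{2,1,0,5,4} = 3
G(22) = mex{3,2,1,0,5} = 4
Heap A: G(12) = 0.
Heap B: G(22) = 4.
Combined Grundy value = 0 ⊕ 4 = 4.
A winning move leaves total XOR = 0, i.e. changes one component's Grundy value g to g ⊕ X where X is the current total.
Heap A: need g' = 0⊕4 = 4. Options: 12−1→G=5, 12−2→G=4, 12−3→G=3, 12−4→G=2, 12−5→G=1. Hits: 1.
Heap B: need g' = 4⊕4 = 0. Options: 22−1→G=3, 22−2→G=2, 22−3→G=1, 22−4→G=0, 22−5→G=5. Hits: 1.

2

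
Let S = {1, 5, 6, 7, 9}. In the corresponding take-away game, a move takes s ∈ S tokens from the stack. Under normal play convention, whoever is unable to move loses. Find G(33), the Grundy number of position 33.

3

n :  0  1  2  3  4  5  6  7  8  9 10 11 12 13 14 15 16 17 18 19 20 21 22 23 24 25 26 27 28 29 30 31 32 33
G :  0  1  0  1  0  1  2  3  2  3  2  3  0  1  0  1  0  1  2  3  2  3  2  3  0  1  0  1  0  1  2  3  2  3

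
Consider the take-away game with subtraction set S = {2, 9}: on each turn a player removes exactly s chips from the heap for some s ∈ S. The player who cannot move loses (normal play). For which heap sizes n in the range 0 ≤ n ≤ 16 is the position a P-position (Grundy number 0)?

0, 1, 4, 5, 8, 11, 12, 15, 16

n :  0  1  2  3  4  5  6  7  8  9 10 11 12 13 14 15 16
G :  0  0  1  1  0  0  1  1  0  2  1  0  0  1  1  0  0
P-positions are exactly the n with G(n) = 0.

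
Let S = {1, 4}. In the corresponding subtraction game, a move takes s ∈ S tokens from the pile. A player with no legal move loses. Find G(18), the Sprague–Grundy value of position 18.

G(0) = 0
G(1) = mex{0} = 1
G(2) = mex{1} = 0
G(3) = mex{0} = 1
G(4) = mex{1,0} = 2
G(5) = mex{2,1} = 0
G(6) = mex{0,0} = 1
G(7) = mex{1,1} = 0
G(8) = mex{0,2} = 1
G(9) = mex{1,0} = 2
G(10) = mex{2,1} = 0
G(11) = mex{0,0} = 1
G(12) = mex{1,1} = 0
G(13) = mex{0,2} = 1
G(14) = mex{1,0} = 2
G(15) = mex{2,1} = 0
G(16) = mex{0,0} = 1
G(17) = mex{1,1} = 0
G(18) = mex{0,2} = 1

1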